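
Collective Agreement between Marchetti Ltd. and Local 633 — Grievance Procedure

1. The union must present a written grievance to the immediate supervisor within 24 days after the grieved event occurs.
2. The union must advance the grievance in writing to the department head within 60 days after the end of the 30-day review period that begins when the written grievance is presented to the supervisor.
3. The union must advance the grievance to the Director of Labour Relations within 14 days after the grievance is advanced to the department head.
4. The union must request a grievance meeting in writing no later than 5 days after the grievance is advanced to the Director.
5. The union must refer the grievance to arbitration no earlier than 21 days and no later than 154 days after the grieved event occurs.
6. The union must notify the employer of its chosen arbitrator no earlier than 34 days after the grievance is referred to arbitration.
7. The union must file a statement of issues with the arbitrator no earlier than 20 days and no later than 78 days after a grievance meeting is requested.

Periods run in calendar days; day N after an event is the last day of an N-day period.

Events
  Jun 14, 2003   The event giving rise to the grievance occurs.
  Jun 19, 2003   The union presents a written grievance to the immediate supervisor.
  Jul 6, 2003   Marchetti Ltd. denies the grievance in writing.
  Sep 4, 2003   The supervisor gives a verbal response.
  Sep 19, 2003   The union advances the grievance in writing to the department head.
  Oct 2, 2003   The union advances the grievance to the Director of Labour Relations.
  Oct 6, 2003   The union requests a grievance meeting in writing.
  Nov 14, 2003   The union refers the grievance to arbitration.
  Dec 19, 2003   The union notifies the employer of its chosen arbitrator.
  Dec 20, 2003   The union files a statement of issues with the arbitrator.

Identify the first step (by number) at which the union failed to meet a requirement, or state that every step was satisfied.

Step 2

Step 1 — counting 24 days from Jun 14, 2003 (when the grieved event occurs) gives a deadline of Jul 8, 2003; completed Jun 19, 2003, before the deadline.
Step 2 — counting 60 days from Jul 19, 2003 (end of the 30-day review period, which began when the written grievance is presented to the supervisor on Jun 19, 2003) gives a deadline of Sep 17, 2003; done Sep 19, 2003 — 2 days late.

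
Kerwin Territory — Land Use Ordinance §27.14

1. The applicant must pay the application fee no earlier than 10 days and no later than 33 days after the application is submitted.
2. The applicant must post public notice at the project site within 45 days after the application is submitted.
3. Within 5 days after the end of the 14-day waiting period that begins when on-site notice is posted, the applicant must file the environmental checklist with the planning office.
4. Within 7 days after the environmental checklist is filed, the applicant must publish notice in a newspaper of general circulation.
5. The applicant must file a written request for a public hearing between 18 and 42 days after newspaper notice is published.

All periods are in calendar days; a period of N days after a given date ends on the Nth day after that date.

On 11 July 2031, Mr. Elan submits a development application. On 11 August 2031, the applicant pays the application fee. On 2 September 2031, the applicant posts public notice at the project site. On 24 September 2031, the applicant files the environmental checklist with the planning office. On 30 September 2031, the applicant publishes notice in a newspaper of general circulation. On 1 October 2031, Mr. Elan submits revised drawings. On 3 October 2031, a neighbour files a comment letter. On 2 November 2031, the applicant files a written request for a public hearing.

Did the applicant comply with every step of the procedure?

(1) the permitted window runs from 11 July 2031 + 10 = 21 July 2031 to 11 July 2031 + 33 = 13 August 2031; done 11 August 2031, which is between those dates.
(2) due by 11 July 2031 + 45 days = 25 August 2031; 2 September 2031 misses that deadline by 8 days.
The procedure was therefore not followed at step 2.

No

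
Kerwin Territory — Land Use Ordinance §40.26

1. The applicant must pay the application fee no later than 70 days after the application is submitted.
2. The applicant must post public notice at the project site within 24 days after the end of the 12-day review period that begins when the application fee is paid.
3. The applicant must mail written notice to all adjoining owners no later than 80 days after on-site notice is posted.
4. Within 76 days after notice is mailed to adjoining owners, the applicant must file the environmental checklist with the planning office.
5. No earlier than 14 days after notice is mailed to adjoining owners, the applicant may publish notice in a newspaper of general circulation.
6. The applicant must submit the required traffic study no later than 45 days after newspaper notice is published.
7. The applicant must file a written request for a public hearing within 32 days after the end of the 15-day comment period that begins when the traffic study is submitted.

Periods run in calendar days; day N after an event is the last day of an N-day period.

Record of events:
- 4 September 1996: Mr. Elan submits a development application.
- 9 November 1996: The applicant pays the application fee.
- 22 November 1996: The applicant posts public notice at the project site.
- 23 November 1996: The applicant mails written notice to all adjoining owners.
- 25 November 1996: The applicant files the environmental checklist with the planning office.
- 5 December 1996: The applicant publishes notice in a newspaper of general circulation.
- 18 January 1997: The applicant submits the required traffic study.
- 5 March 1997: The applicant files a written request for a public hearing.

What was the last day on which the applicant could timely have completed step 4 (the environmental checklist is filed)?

7 February 1997

Step 4 runs from 23 November 1996, when notice is mailed to adjoining owners. 76 days after 23 November 1996 is 7 February 1997.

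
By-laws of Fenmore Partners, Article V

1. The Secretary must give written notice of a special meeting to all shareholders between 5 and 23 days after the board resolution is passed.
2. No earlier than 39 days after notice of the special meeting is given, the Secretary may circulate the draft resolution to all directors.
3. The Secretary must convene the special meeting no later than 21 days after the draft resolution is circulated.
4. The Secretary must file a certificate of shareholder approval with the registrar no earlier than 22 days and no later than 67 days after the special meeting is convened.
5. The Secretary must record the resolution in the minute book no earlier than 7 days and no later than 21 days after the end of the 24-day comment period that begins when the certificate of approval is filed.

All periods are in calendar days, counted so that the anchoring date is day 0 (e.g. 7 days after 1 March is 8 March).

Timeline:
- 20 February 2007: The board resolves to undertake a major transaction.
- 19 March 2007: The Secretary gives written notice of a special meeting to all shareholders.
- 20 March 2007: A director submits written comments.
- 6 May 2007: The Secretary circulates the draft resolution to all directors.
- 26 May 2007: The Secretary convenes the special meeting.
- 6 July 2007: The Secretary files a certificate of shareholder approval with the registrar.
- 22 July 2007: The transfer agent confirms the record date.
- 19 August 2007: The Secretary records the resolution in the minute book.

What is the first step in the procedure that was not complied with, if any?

Step 1: the window is 5–23 days after 20 February 2007 (when the board resolution is passed), so 25 February 2007 through 15 March 2007; done 19 March 2007 — 4 days after the window closed.
That is the first point of non-compliance.

Step 1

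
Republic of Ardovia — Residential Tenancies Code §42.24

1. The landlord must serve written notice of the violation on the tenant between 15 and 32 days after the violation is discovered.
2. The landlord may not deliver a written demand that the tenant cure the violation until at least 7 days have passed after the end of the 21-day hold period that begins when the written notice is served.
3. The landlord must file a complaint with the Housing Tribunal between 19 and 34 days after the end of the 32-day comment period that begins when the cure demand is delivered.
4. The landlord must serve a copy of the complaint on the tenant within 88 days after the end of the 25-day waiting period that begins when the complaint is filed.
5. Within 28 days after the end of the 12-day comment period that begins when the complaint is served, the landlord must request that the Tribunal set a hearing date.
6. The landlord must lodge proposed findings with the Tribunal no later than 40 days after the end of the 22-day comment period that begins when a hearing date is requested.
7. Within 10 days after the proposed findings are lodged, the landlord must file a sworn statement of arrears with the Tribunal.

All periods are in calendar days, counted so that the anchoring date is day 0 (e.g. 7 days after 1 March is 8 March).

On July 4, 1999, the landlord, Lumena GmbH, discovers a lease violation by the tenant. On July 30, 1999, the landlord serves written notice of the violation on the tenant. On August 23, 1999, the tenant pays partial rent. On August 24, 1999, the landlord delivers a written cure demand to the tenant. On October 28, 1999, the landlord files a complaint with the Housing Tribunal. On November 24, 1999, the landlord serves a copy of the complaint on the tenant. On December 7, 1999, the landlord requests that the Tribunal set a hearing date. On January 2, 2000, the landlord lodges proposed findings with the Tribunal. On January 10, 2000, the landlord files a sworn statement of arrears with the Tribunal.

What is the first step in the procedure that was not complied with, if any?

Step 2

Step 1: the window is 15–32 days after July 4, 1999 (when the violation is discovered), so July 19, 1999 through August 5, 1999; July 30, 1999 falls inside that range.
Step 2: the earliest permitted date is 7 days after August 20, 1999 (end of the 21-day hold period, which began when the written notice is served on July 30, 1999), i.e. August 27, 1999; August 24, 1999 is 3 days before the earliest permitted date.
The procedure was therefore not followed at step 2.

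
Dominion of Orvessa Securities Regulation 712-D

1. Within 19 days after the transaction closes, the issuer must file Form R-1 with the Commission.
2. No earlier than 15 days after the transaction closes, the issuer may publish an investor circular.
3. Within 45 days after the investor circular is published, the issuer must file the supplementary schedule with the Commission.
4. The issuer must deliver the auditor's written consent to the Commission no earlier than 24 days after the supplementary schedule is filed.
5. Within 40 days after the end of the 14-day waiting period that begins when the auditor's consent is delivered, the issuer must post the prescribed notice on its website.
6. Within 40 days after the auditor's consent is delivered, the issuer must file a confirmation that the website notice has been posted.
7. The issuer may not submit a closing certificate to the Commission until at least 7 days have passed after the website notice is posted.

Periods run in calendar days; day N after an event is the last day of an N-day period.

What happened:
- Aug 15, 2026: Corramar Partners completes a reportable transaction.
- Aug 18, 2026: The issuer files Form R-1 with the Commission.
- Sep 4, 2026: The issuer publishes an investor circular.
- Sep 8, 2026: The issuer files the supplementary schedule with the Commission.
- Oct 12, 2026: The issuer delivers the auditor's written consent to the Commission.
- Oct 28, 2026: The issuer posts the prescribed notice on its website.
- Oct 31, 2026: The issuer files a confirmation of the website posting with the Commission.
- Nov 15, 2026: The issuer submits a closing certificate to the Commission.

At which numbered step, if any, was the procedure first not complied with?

None — every step was satisfied

(1) due by Aug 15, 2026 + 19 days = Sep 3, 2026; Aug 18, 2026 is within that limit.
(2) permitted from Aug 15, 2026 + 15 days = Aug 30, 2026 onward; done Sep 4, 2026, after the minimum wait.
(3) due by Sep 4, 2026 + 45 days = Oct 19, 2026; completed Sep 8, 2026, before the deadline.
(4) permitted from Sep 8, 2026 + 24 days = Oct 2, 2026 onward; Oct 12, 2026 is on or after that date.
(5) due by Oct 26, 2026 + 40 days = Dec 5, 2026; done Oct 28, 2026 — timely.
(6) due by Oct 12, 2026 + 40 days = Nov 21, 2026; Oct 31, 2026 is within that limit.
(7) permitted from Oct 28, 2026 + 7 days = Nov 4, 2026 onward; done Nov 15, 2026 — permitted.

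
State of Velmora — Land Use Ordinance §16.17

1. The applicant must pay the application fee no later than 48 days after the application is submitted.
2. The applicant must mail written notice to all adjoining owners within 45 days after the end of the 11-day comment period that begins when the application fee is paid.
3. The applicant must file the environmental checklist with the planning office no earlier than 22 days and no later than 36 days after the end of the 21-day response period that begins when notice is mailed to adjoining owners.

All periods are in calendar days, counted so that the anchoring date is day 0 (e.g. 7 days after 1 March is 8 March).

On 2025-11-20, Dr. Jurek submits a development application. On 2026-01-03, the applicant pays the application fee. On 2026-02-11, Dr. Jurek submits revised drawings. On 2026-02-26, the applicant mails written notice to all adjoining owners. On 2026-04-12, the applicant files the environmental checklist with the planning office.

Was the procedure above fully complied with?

Yes

Step 1 — counting 48 days from 2025-11-20 (when the application is submitted) gives a deadline of 2026-01-07; done 2026-01-03 — timely.
Step 2 — counting 45 days from 2026-01-14 (end of the 11-day comment period, which began when the application fee is paid on 2026-01-03) gives a deadline of 2026-02-28; done 2026-02-26 — timely.
Step 3 — 22 and 36 days from 2026-03-19 (end of the 21-day response period, which began when notice is mailed to adjoining owners on 2026-02-26) are 2026-04-10 and 2026-04-24 respectively; done 2026-04-12, which is between those dates.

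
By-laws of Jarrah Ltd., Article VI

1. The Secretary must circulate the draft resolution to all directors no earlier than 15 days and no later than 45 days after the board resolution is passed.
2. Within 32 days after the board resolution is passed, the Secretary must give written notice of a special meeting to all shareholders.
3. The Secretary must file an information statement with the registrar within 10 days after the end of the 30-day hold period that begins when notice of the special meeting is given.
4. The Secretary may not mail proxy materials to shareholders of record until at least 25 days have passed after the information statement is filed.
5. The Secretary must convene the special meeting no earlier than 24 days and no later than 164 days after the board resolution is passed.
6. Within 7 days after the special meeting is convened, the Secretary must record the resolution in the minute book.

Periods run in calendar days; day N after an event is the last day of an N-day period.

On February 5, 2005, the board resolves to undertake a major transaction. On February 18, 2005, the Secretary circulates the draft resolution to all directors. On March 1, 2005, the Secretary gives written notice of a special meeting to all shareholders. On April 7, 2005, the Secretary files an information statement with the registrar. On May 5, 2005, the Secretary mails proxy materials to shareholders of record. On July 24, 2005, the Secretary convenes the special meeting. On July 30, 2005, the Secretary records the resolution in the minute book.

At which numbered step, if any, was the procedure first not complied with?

Step 1

Step 1 — 15 and 45 days from February 5, 2005 (when the board resolution is passed) are February 20, 2005 and March 22, 2005 respectively; done February 18, 2005 — 2 days before the window opened.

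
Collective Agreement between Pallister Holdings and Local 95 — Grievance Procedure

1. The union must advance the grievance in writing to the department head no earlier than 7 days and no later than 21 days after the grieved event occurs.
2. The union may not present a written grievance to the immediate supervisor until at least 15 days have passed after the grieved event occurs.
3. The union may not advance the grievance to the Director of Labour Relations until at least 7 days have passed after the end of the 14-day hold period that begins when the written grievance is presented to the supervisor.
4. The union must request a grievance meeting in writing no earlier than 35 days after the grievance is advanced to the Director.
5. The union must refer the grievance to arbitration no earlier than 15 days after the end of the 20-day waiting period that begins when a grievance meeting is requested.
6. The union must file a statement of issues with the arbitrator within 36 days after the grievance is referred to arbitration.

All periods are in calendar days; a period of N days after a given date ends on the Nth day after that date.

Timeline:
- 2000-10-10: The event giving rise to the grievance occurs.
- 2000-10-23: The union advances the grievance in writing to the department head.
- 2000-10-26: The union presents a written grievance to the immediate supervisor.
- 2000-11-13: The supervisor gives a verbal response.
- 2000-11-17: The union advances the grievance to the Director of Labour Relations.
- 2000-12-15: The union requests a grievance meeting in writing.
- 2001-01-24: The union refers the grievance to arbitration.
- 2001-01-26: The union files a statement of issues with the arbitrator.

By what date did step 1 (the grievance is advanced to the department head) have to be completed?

Step 1 runs from 2000-10-10, when the grieved event occurs. The window is 7–21 days after 2000-10-10; it closes on 2000-10-31.

2000-10-31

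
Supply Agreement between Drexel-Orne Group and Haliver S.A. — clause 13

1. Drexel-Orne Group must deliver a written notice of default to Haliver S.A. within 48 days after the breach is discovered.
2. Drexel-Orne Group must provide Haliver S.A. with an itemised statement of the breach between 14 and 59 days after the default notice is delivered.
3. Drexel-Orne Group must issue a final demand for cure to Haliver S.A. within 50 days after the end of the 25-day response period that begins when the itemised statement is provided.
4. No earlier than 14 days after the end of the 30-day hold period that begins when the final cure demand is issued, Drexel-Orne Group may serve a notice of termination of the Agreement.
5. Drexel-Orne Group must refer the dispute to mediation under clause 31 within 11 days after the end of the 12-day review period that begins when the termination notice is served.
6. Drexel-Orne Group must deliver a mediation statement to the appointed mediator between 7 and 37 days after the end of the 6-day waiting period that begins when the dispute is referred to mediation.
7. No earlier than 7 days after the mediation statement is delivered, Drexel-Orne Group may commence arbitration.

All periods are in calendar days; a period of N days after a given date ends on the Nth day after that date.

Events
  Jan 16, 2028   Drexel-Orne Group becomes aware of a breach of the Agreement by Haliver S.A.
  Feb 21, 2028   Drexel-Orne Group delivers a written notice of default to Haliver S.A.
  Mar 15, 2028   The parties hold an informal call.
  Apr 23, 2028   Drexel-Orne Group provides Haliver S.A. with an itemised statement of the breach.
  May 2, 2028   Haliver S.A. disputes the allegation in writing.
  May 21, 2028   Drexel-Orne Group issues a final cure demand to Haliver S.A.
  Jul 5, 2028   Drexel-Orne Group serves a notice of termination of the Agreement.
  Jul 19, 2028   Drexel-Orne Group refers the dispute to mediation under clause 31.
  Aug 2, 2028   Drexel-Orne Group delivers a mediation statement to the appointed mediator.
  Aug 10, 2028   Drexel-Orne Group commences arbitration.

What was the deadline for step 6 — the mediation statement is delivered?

The dispute is referred to mediation on Jul 19, 2028; the 6-day waiting period therefore ends Jul 25, 2028, and step 6 runs from that date. The window is 7–37 days after Jul 25, 2028; it closes on Aug 31, 2028.

Aug 31, 2028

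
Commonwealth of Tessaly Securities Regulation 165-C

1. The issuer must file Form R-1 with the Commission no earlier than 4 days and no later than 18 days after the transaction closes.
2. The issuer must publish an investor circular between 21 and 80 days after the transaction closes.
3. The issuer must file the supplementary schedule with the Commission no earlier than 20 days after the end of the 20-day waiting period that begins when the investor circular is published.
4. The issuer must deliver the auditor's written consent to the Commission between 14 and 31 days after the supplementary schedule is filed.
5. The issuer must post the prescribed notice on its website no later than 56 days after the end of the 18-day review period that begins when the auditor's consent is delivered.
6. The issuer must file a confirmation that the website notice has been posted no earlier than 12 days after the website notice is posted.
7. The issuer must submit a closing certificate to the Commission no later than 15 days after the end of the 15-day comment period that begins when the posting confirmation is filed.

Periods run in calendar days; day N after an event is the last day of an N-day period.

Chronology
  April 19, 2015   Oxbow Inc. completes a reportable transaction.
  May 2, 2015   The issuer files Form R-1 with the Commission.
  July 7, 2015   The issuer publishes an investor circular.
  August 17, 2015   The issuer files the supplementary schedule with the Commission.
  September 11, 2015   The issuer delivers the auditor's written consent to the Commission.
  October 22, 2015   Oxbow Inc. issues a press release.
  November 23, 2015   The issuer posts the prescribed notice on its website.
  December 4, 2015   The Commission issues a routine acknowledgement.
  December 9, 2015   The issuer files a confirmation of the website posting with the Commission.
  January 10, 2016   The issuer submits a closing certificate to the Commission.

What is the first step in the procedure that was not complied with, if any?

Step 1 — 4 and 18 days from April 19, 2015 (when the transaction closes) are April 23, 2015 and May 7, 2015 respectively; May 2, 2015 falls inside that range.
Step 2 — 21 and 80 days from April 19, 2015 (when the transaction closes) are May 10, 2015 and July 8, 2015 respectively; done July 7, 2015 — within the window.
Step 3 — must wait 20 days from July 27, 2015 (end of the 20-day waiting period, which began when the investor circular is published on July 7, 2015), so not before August 16, 2015; done August 17, 2015 — permitted.
Step 4 — 14 and 31 days from August 17, 2015 (when the supplementary schedule is filed) are August 31, 2015 and September 17, 2015 respectively; done September 11, 2015, which is between those dates.
Step 5 — counting 56 days from September 29, 2015 (end of the 18-day review period, which began when the auditor's consent is delivered on September 11, 2015) gives a deadline of November 24, 2015; done November 23, 2015 — timely.
Step 6 — must wait 12 days from November 23, 2015 (when the website notice is posted), so not before December 5, 2015; December 9, 2015 is on or after that date.
Step 7 — counting 15 days from December 24, 2015 (end of the 15-day comment period, which began when the posting confirmation is filed on December 9, 2015) gives a deadline of January 8, 2016; January 10, 2016 misses that deadline by 2 days.

Step 7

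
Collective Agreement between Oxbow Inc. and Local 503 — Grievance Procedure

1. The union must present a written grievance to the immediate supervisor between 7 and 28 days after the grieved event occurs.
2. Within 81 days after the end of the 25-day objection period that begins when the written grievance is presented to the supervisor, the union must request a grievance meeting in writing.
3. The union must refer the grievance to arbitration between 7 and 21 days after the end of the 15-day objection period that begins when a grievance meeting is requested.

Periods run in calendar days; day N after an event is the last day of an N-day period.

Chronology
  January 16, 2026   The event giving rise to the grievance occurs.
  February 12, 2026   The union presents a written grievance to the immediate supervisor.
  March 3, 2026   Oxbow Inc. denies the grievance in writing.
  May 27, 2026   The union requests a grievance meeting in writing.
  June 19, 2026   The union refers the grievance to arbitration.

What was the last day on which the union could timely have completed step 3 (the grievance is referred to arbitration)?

July 2, 2026

A grievance meeting is requested on May 27, 2026; the 15-day objection period therefore ends June 11, 2026, and step 3 runs from that date. The window is 7–21 days after June 11, 2026; it closes on July 2, 2026.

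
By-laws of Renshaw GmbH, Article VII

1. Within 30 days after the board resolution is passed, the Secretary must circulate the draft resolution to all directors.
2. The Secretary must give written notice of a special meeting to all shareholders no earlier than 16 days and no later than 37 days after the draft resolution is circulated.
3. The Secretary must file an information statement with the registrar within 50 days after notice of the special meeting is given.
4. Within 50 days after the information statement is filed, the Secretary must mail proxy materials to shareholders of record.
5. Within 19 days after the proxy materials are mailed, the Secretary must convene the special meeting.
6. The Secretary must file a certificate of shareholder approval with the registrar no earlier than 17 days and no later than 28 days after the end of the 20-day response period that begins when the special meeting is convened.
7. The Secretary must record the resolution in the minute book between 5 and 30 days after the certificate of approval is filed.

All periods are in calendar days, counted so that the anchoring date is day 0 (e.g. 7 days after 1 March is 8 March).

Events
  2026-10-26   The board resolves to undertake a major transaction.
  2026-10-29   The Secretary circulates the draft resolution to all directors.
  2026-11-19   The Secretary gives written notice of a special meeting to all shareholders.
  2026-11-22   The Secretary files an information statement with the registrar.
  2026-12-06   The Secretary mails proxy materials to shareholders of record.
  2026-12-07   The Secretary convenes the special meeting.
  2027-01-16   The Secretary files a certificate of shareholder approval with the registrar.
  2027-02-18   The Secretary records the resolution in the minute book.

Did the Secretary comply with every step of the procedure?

Step 1 — counting 30 days from 2026-10-26 (when the board resolution is passed) gives a deadline of 2026-11-25; 2026-10-29 is within that limit.
Step 2 — 16 and 37 days from 2026-10-29 (when the draft resolution is circulated) are 2026-11-14 and 2026-12-05 respectively; done 2026-11-19, which is between those dates.
Step 3 — counting 50 days from 2026-11-19 (when notice of the special meeting is given) gives a deadline of 2027-01-08; completed 2026-11-22, before the deadline.
Step 4 — counting 50 days from 2026-11-22 (when the information statement is filed) gives a deadline of 2027-01-11; done 2026-12-06 — timely.
Step 5 — counting 19 days from 2026-12-06 (when the proxy materials are mailed) gives a deadline of 2026-12-25; 2026-12-07 is within that limit.
Step 6 — 17 and 28 days from 2026-12-27 (end of the 20-day response period, which began when the special meeting is convened on 2026-12-07) are 2027-01-13 and 2027-01-24 respectively; 2027-01-16 falls inside that range.
Step 7 — 5 and 30 days from 2027-01-16 (when the certificate of approval is filed) are 2027-01-21 and 2027-02-15 respectively; done 2027-02-18 — 3 days after the window closed.
The analysis stops there.

No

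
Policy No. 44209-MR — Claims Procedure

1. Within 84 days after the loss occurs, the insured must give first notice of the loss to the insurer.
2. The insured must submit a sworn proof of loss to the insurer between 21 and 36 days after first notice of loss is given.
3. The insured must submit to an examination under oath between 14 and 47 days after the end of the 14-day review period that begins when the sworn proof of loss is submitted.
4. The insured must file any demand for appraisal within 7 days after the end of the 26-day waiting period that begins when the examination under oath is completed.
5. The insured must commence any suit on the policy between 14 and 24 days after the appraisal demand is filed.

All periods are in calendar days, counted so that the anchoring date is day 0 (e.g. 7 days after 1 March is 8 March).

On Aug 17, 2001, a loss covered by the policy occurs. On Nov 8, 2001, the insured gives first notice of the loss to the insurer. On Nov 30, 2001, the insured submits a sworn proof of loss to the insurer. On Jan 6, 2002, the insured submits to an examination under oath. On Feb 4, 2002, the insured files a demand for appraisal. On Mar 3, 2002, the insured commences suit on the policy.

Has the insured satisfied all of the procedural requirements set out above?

(1) due by Aug 17, 2001 + 84 days = Nov 9, 2001; completed Nov 8, 2001, before the deadline.
(2) the permitted window runs from Nov 8, 2001 + 21 = Nov 29, 2001 to Nov 8, 2001 + 36 = Dec 14, 2001; done Nov 30, 2001 — within the window.
(3) the permitted window runs from Dec 14, 2001 + 14 = Dec 28, 2001 to Dec 14, 2001 + 47 = Jan 30, 2002; Jan 6, 2002 falls inside that range.
(4) due by Feb 1, 2002 + 7 days = Feb 8, 2002; completed Feb 4, 2002, before the deadline.
(5) the permitted window runs from Feb 4, 2002 + 14 = Feb 18, 2002 to Feb 4, 2002 + 24 = Feb 28, 2002; done Mar 3, 2002 — 3 days after the window closed.

No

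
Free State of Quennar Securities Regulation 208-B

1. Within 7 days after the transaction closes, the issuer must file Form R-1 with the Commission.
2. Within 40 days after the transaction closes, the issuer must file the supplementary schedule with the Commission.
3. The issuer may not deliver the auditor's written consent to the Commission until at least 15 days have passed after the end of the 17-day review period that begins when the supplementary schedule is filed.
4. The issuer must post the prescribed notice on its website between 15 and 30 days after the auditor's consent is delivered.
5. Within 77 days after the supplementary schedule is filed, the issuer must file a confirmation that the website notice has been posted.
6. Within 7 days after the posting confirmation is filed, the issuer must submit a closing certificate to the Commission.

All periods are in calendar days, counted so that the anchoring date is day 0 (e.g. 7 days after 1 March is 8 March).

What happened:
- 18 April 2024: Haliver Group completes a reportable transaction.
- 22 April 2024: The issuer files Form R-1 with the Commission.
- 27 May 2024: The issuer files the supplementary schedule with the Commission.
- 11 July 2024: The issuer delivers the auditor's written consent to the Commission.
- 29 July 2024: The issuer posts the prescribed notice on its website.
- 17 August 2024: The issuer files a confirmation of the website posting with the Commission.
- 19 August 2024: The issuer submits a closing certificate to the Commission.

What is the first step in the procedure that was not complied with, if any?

Step 1 — counting 7 days from 18 April 2024 (when the transaction closes) gives a deadline of 25 April 2024; completed 22 April 2024, before the deadline.
Step 2 — counting 40 days from 18 April 2024 (when the transaction closes) gives a deadline of 28 May 2024; done 27 May 2024 — timely.
Step 3 — must wait 15 days from 13 June 2024 (end of the 17-day review period, which began when the supplementary schedule is filed on 27 May 2024), so not before 28 June 2024; done 11 July 2024 — permitted.
Step 4 — 15 and 30 days from 11 July 2024 (when the auditor's consent is delivered) are 26 July 2024 and 10 August 2024 respectively; 29 July 2024 falls inside that range.
Step 5 — counting 77 days from 27 May 2024 (when the supplementary schedule is filed) gives a deadline of 12 August 2024; done 17 August 2024 — 5 days late.
The analysis stops there.

Step 5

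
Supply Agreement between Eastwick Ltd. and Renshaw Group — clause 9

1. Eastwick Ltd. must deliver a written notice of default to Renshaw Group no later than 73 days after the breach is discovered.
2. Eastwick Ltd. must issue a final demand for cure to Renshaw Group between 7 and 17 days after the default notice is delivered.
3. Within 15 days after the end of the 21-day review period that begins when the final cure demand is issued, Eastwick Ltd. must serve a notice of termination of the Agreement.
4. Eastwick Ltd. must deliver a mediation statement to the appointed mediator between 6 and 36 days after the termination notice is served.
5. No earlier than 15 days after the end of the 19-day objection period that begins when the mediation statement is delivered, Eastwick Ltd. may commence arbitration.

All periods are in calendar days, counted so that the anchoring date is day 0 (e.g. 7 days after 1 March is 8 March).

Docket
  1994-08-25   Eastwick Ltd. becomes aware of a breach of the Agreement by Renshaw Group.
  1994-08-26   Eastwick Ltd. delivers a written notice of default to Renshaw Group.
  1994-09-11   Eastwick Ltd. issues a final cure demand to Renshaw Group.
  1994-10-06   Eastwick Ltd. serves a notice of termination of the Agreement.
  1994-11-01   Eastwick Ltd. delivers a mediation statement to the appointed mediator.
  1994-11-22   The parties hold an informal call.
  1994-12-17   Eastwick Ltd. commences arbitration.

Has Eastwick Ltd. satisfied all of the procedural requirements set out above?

Yes

(1) due by 1994-08-25 + 73 days = 1994-11-06; done 1994-08-26 — timely.
(2) the permitted window runs from 1994-08-26 + 7 = 1994-09-02 to 1994-08-26 + 17 = 1994-09-12; 1994-09-11 falls inside that range.
(3) due by 1994-10-02 + 15 days = 1994-10-17; done 1994-10-06 — timely.
(4) the permitted window runs from 1994-10-06 + 6 = 1994-10-12 to 1994-10-06 + 36 = 1994-11-11; done 1994-11-01, which is between those dates.
(5) permitted from 1994-11-20 + 15 days = 1994-12-05 onward; 1994-12-17 is on or after that date.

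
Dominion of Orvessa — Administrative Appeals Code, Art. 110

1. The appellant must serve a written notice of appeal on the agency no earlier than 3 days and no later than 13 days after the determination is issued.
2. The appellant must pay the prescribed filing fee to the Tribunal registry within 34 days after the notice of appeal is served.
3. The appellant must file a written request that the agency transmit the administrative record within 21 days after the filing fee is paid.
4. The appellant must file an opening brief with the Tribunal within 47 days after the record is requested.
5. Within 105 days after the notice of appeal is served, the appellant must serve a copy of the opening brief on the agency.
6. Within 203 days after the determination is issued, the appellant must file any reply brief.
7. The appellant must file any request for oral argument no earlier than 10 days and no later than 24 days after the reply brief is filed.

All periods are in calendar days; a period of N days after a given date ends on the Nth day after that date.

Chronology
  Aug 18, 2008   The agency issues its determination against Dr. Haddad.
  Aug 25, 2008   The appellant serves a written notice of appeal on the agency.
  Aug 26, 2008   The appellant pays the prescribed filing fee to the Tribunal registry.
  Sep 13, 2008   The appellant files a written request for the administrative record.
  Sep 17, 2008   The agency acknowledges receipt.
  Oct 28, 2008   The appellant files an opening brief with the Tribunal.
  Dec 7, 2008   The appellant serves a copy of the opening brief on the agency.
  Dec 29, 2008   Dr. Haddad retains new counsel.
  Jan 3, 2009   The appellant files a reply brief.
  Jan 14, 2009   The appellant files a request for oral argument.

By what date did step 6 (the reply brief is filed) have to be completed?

Mar 9, 2009

Step 6 runs from Aug 18, 2008, when the determination is issued. 203 days after Aug 18, 2008 is Mar 9, 2009.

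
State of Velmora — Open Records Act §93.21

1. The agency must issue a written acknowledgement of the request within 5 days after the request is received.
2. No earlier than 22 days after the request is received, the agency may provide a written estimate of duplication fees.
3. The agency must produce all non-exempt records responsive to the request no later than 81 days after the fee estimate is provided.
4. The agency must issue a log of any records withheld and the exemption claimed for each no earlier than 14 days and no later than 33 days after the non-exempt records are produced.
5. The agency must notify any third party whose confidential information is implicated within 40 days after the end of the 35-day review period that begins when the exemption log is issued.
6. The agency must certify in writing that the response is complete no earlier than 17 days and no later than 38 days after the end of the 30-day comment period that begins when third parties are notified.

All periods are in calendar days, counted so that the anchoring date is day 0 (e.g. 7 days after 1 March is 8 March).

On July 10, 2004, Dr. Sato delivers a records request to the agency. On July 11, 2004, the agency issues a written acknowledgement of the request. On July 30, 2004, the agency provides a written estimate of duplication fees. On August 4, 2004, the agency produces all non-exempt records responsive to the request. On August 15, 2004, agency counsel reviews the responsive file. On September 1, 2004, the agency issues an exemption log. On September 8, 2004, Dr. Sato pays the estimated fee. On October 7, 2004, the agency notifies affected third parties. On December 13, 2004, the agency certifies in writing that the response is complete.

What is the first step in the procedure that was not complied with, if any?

Step 2

Step 1 — counting 5 days from July 10, 2004 (when the request is received) gives a deadline of July 15, 2004; completed July 11, 2004, before the deadline.
Step 2 — must wait 22 days from July 10, 2004 (when the request is received), so not before August 1, 2004; done July 30, 2004 — 2 days too early.
The procedure was therefore not followed at step 2.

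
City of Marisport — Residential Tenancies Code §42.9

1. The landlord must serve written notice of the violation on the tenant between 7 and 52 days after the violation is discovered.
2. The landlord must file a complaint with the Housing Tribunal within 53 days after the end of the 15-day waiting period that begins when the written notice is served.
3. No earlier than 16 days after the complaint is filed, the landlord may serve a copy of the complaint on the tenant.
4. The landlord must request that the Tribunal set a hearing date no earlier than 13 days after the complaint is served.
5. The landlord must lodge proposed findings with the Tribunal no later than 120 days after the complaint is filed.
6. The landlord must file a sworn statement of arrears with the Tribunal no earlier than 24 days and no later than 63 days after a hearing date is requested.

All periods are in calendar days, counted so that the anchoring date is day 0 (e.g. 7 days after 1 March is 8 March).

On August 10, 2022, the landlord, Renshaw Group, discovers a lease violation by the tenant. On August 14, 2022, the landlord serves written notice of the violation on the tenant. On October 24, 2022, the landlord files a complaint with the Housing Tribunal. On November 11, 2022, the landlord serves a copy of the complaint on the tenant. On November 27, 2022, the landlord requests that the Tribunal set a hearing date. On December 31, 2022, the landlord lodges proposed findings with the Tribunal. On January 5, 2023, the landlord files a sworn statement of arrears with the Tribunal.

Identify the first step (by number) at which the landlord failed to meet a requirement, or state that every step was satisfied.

Step 1

(1) the permitted window runs from August 10, 2022 + 7 = August 17, 2022 to August 10, 2022 + 52 = October 1, 2022; done August 14, 2022 — 3 days before the window opened.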